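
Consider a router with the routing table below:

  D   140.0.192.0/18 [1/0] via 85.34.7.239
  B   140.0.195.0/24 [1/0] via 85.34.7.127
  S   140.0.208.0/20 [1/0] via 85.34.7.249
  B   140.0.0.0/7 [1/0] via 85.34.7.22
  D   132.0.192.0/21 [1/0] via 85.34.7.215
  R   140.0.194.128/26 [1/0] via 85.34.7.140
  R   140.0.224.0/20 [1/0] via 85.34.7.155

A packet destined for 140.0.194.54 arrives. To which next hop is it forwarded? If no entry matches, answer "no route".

Routes whose prefix contains 140.0.194.54:
  140.0.0.0/7 (140.0.0.0 - 141.255.255.255) -> 85.34.7.22
  140.0.192.0/18 (140.0.192.0 - 140.0.255.255) -> 85.34.7.239
More-specific entries that do NOT match:
  140.0.194.128/26 (140.0.194.128 - 140.0.194.191) does not contain 140.0.194.54
  140.0.195.0/24 (140.0.195.0 - 140.0.195.255) does not contain 140.0.194.54
  132.0.192.0/21 (132.0.192.0 - 132.0.199.255) does not contain 140.0.194.54
  140.0.208.0/20 (140.0.208.0 - 140.0.223.255) does not contain 140.0.194.54
  140.0.224.0/20 (140.0.224.0 - 140.0.239.255) does not contain 140.0.194.54
Longest matching prefix is /18 -> next hop 85.34.7.239.

85.34.7.239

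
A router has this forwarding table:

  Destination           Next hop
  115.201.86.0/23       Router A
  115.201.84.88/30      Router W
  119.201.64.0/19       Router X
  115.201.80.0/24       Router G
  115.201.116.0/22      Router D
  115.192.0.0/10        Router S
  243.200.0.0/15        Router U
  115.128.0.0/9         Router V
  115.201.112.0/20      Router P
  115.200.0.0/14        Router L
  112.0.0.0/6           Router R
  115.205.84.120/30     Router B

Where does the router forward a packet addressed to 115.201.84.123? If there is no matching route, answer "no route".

Router L

Routes whose prefix contains 115.201.84.123:
  112.0.0.0/6 (112.0.0.0 - 115.255.255.255) -> Router R
  115.128.0.0/9 (115.128.0.0 - 115.255.255.255) -> Router V
  115.192.0.0/10 (115.192.0.0 - 115.255.255.255) -> Router S
  115.200.0.0/14 (115.200.0.0 - 115.203.255.255) -> Router L
More-specific entries that do NOT match:
  115.201.84.88/30 (115.201.84.88 - 115.201.84.91) does not contain 115.201.84.123
  115.205.84.120/30 (115.205.84.120 - 115.205.84.123) does not contain 115.201.84.123
  115.201.80.0/24 (115.201.80.0 - 115.201.80.255) does not contain 115.201.84.123
  115.201.86.0/23 (115.201.86.0 - 115.201.87.255) does not contain 115.201.84.123
  115.201.116.0/22 (115.201.116.0 - 115.201.119.255) does not contain 115.201.84.123
  115.201.112.0/20 (115.201.112.0 - 115.201.127.255) does not contain 115.201.84.123
  119.201.64.0/19 (119.201.64.0 - 119.201.95.255) does not contain 115.201.84.123
  243.200.0.0/15 (243.200.0.0 - 243.201.255.255) does not contain 115.201.84.123
Longest matching prefix is /14 -> next hop Router L.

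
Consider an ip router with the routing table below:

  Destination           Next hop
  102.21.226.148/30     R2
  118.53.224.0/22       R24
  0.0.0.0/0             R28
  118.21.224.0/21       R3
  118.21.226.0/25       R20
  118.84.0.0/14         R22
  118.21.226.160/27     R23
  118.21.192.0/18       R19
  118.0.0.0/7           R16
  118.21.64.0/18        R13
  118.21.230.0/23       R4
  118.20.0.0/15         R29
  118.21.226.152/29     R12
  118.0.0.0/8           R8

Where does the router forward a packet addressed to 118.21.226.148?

R3

Routes whose prefix contains 118.21.226.148:
  0.0.0.0/0 (default, matches everything) -> R28
  118.0.0.0/7 (118.0.0.0 - 119.255.255.255) -> R16
  118.0.0.0/8 (118.0.0.0 - 118.255.255.255) -> R8
  118.20.0.0/15 (118.20.0.0 - 118.21.255.255) -> R29
  118.21.192.0/18 (118.21.192.0 - 118.21.255.255) -> R19
  118.21.224.0/21 (118.21.224.0 - 118.21.231.255) -> R3
More-specific entries that do NOT match:
  102.21.226.148/30 (102.21.226.148 - 102.21.226.151) does not contain 118.21.226.148
  118.21.226.152/29 (118.21.226.152 - 118.21.226.159) does not contain 118.21.226.148
  118.21.226.160/27 (118.21.226.160 - 118.21.226.191) does not contain 118.21.226.148
  118.21.226.0/25 (118.21.226.0 - 118.21.226.127) does not contain 118.21.226.148
  118.21.230.0/23 (118.21.230.0 - 118.21.231.255) does not contain 118.21.226.148
  118.53.224.0/22 (118.53.224.0 - 118.53.227.255) does not contain 118.21.226.148
Longest matching prefix is /21 -> next hop R3.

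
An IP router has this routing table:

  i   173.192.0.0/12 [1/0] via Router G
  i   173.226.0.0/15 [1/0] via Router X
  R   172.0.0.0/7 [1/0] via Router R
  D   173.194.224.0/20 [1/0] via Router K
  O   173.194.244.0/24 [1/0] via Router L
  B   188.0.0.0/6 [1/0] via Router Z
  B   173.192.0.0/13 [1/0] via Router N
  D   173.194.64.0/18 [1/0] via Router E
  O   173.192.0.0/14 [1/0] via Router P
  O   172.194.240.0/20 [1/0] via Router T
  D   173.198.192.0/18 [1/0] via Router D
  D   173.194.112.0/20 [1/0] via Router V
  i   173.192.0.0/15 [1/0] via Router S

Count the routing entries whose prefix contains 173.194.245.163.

Prefixes containing 173.194.245.163:
  172.0.0.0/7 (172.0.0.0 - 173.255.255.255)
  173.192.0.0/12 (173.192.0.0 - 173.207.255.255)
  173.192.0.0/13 (173.192.0.0 - 173.199.255.255)
  173.192.0.0/14 (173.192.0.0 - 173.195.255.255)
Total matching entries: 4.

4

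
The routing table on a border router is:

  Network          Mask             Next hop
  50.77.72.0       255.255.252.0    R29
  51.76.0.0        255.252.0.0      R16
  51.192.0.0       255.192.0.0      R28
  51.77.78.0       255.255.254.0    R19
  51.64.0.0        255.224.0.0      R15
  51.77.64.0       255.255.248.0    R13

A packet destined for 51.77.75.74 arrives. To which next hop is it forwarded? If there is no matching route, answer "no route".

R16

Routes whose prefix contains 51.77.75.74:
  51.64.0.0/11 (51.64.0.0 - 51.95.255.255) -> R15
  51.76.0.0/14 (51.76.0.0 - 51.79.255.255) -> R16
More-specific entries that do NOT match:
  51.77.78.0/23 (51.77.78.0 - 51.77.79.255) does not contain 51.77.75.74
  50.77.72.0/22 (50.77.72.0 - 50.77.75.255) does not contain 51.77.75.74
  51.77.64.0/21 (51.77.64.0 - 51.77.71.255) does not contain 51.77.75.74
Longest matching prefix is /14 -> next hop R16.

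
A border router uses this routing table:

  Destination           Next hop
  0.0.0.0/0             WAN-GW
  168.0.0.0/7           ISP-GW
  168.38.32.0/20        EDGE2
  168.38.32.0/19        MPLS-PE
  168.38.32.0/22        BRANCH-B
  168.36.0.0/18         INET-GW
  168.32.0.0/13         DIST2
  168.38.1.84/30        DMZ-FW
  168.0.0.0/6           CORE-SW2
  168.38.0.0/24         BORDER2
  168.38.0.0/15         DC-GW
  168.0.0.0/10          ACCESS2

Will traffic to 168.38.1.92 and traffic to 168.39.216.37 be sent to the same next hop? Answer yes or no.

168.38.1.92: longest match 168.38.0.0/15 -> DC-GW
168.39.216.37: longest match 168.38.0.0/15 -> DC-GW

yes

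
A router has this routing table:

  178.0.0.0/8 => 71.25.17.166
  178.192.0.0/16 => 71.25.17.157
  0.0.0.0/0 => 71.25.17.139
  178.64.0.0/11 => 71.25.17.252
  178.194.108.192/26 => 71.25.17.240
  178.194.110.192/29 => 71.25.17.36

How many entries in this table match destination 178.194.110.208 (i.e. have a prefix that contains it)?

2

Prefixes containing 178.194.110.208:
  0.0.0.0/0 (default, matches everything)
  178.0.0.0/8 (178.0.0.0 - 178.255.255.255)
Total matching entries: 2.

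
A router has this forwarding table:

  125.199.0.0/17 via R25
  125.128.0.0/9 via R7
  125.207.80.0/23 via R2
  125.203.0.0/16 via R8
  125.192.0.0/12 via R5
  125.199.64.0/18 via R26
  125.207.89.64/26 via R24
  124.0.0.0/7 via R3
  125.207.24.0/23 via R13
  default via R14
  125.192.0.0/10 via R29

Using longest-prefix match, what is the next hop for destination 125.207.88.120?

R5

Routes whose prefix contains 125.207.88.120:
  0.0.0.0/0 (default, matches everything) -> R14
  124.0.0.0/7 (124.0.0.0 - 125.255.255.255) -> R3
  125.128.0.0/9 (125.128.0.0 - 125.255.255.255) -> R7
  125.192.0.0/10 (125.192.0.0 - 125.255.255.255) -> R29
  125.192.0.0/12 (125.192.0.0 - 125.207.255.255) -> R5
More-specific entries that do NOT match:
  125.207.89.64/26 (125.207.89.64 - 125.207.89.127) does not contain 125.207.88.120
  125.207.80.0/23 (125.207.80.0 - 125.207.81.255) does not contain 125.207.88.120
  125.207.24.0/23 (125.207.24.0 - 125.207.25.255) does not contain 125.207.88.120
  125.199.64.0/18 (125.199.64.0 - 125.199.127.255) does not contain 125.207.88.120
  125.199.0.0/17 (125.199.0.0 - 125.199.127.255) does not contain 125.207.88.120
  125.203.0.0/16 (125.203.0.0 - 125.203.255.255) does not contain 125.207.88.120
Longest matching prefix is /12 -> next hop R5.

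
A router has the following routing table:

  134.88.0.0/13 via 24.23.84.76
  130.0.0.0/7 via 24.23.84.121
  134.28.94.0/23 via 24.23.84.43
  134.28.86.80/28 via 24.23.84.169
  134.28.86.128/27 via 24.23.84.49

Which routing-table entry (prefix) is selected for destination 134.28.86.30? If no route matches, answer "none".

134.28.86.30 is outside every listed prefix and there is no default route.

none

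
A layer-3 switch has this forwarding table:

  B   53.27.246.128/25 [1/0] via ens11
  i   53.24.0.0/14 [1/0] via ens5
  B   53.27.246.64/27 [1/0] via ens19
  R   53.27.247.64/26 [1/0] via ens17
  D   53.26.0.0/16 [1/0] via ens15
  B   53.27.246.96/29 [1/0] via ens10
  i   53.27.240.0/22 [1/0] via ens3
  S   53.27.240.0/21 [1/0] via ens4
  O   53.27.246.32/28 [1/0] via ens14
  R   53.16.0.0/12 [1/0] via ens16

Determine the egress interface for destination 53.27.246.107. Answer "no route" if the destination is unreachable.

Routes whose prefix contains 53.27.246.107:
  53.16.0.0/12 (53.16.0.0 - 53.31.255.255) -> ens16
  53.24.0.0/14 (53.24.0.0 - 53.27.255.255) -> ens5
  53.27.240.0/21 (53.27.240.0 - 53.27.247.255) -> ens4
More-specific entries that do NOT match:
  53.27.246.96/29 (53.27.246.96 - 53.27.246.103) does not contain 53.27.246.107
  53.27.246.32/28 (53.27.246.32 - 53.27.246.47) does not contain 53.27.246.107
  53.27.246.64/27 (53.27.246.64 - 53.27.246.95) does not contain 53.27.246.107
  53.27.247.64/26 (53.27.247.64 - 53.27.247.127) does not contain 53.27.246.107
  53.27.246.128/25 (53.27.246.128 - 53.27.246.255) does not contain 53.27.246.107
  53.27.240.0/22 (53.27.240.0 - 53.27.243.255) does not contain 53.27.246.107
Longest matching prefix is /21 -> interface ens4.

ens4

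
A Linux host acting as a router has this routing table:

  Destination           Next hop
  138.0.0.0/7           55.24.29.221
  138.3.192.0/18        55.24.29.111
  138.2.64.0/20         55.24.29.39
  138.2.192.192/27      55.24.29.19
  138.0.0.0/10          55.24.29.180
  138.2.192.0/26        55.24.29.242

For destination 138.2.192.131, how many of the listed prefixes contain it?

Prefixes containing 138.2.192.131:
  138.0.0.0/7 (138.0.0.0 - 139.255.255.255)
  138.0.0.0/10 (138.0.0.0 - 138.63.255.255)
Total matching entries: 2.

2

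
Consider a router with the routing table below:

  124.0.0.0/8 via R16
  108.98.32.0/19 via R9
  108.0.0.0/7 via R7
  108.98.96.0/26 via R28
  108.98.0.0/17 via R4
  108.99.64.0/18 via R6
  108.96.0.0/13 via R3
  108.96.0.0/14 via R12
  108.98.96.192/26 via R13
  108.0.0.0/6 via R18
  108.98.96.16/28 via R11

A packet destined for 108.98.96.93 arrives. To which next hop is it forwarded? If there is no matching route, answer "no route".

R4

Routes whose prefix contains 108.98.96.93:
  108.0.0.0/6 (108.0.0.0 - 111.255.255.255) -> R18
  108.0.0.0/7 (108.0.0.0 - 109.255.255.255) -> R7
  108.96.0.0/13 (108.96.0.0 - 108.103.255.255) -> R3
  108.96.0.0/14 (108.96.0.0 - 108.99.255.255) -> R12
  108.98.0.0/17 (108.98.0.0 - 108.98.127.255) -> R4
More-specific entries that do NOT match:
  108.98.96.16/28 (108.98.96.16 - 108.98.96.31) does not contain 108.98.96.93
  108.98.96.0/26 (108.98.96.0 - 108.98.96.63) does not contain 108.98.96.93
  108.98.96.192/26 (108.98.96.192 - 108.98.96.255) does not contain 108.98.96.93
  108.98.32.0/19 (108.98.32.0 - 108.98.63.255) does not contain 108.98.96.93
  108.99.64.0/18 (108.99.64.0 - 108.99.127.255) does not contain 108.98.96.93
Longest matching prefix is /17 -> next hop R4.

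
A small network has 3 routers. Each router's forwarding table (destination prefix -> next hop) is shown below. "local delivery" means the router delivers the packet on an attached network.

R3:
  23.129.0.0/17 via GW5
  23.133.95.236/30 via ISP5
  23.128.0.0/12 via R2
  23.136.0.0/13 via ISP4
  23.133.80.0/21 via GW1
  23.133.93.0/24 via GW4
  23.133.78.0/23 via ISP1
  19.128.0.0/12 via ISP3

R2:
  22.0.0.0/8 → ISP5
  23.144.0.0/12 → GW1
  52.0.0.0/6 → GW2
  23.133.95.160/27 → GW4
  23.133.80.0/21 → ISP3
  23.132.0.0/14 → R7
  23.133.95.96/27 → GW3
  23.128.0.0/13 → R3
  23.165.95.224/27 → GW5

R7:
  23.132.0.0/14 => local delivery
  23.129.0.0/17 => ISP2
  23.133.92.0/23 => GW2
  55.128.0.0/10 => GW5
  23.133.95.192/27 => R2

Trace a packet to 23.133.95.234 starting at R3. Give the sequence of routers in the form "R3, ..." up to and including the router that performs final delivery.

R3, R2, R7

At R3: longest match for 23.133.95.234 is 23.128.0.0/12 -> R2
At R2: longest match for 23.133.95.234 is 23.132.0.0/14 -> R7
At R7: longest match for 23.133.95.234 is 23.132.0.0/14 -> local delivery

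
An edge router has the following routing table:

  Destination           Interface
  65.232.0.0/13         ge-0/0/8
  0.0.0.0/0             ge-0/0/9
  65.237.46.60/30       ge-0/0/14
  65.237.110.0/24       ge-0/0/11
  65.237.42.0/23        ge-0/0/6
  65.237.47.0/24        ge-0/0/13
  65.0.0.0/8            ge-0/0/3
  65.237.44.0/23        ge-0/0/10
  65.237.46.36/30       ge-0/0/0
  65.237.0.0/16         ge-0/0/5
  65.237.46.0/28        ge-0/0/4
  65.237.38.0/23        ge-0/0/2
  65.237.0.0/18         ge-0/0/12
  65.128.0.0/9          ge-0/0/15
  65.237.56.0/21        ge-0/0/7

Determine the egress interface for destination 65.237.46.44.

Routes whose prefix contains 65.237.46.44:
  0.0.0.0/0 (default, matches everything) -> ge-0/0/9
  65.0.0.0/8 (65.0.0.0 - 65.255.255.255) -> ge-0/0/3
  65.128.0.0/9 (65.128.0.0 - 65.255.255.255) -> ge-0/0/15
  65.232.0.0/13 (65.232.0.0 - 65.239.255.255) -> ge-0/0/8
  65.237.0.0/16 (65.237.0.0 - 65.237.255.255) -> ge-0/0/5
  65.237.0.0/18 (65.237.0.0 - 65.237.63.255) -> ge-0/0/12
More-specific entries that do NOT match:
  65.237.46.60/30 (65.237.46.60 - 65.237.46.63) does not contain 65.237.46.44
  65.237.46.36/30 (65.237.46.36 - 65.237.46.39) does not contain 65.237.46.44
  65.237.46.0/28 (65.237.46.0 - 65.237.46.15) does not contain 65.237.46.44
  65.237.110.0/24 (65.237.110.0 - 65.237.110.255) does not contain 65.237.46.44
  65.237.47.0/24 (65.237.47.0 - 65.237.47.255) does not contain 65.237.46.44
  65.237.42.0/23 (65.237.42.0 - 65.237.43.255) does not contain 65.237.46.44
  65.237.44.0/23 (65.237.44.0 - 65.237.45.255) does not contain 65.237.46.44
  65.237.38.0/23 (65.237.38.0 - 65.237.39.255) does not contain 65.237.46.44
  65.237.56.0/21 (65.237.56.0 - 65.237.63.255) does not contain 65.237.46.44
Longest matching prefix is /18 -> interface ge-0/0/12.

ge-0/0/12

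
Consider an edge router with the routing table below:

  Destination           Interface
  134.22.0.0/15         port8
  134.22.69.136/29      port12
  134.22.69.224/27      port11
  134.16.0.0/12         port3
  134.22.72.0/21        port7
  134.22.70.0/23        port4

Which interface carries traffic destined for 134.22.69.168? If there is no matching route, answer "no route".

Routes whose prefix contains 134.22.69.168:
  134.16.0.0/12 (134.16.0.0 - 134.31.255.255) -> port3
  134.22.0.0/15 (134.22.0.0 - 134.23.255.255) -> port8
More-specific entries that do NOT match:
  134.22.69.136/29 (134.22.69.136 - 134.22.69.143) does not contain 134.22.69.168
  134.22.69.224/27 (134.22.69.224 - 134.22.69.255) does not contain 134.22.69.168
  134.22.70.0/23 (134.22.70.0 - 134.22.71.255) does not contain 134.22.69.168
  134.22.72.0/21 (134.22.72.0 - 134.22.79.255) does not contain 134.22.69.168
Longest matching prefix is /15 -> interface port8.

port8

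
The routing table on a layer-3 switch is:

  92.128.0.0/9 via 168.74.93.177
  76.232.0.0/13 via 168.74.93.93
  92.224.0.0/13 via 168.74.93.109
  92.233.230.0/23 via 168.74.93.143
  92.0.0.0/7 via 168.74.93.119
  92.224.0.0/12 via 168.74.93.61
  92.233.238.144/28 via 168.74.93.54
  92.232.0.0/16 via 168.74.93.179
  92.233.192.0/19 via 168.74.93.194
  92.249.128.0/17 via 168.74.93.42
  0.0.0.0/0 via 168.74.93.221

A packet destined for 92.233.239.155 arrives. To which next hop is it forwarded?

Routes whose prefix contains 92.233.239.155:
  0.0.0.0/0 (default, matches everything) -> 168.74.93.221
  92.0.0.0/7 (92.0.0.0 - 93.255.255.255) -> 168.74.93.119
  92.128.0.0/9 (92.128.0.0 - 92.255.255.255) -> 168.74.93.177
  92.224.0.0/12 (92.224.0.0 - 92.239.255.255) -> 168.74.93.61
More-specific entries that do NOT match:
  92.233.238.144/28 (92.233.238.144 - 92.233.238.159) does not contain 92.233.239.155
  92.233.230.0/23 (92.233.230.0 - 92.233.231.255) does not contain 92.233.239.155
  92.233.192.0/19 (92.233.192.0 - 92.233.223.255) does not contain 92.233.239.155
  92.249.128.0/17 (92.249.128.0 - 92.249.255.255) does not contain 92.233.239.155
  92.232.0.0/16 (92.232.0.0 - 92.232.255.255) does not contain 92.233.239.155
  76.232.0.0/13 (76.232.0.0 - 76.239.255.255) does not contain 92.233.239.155
  92.224.0.0/13 (92.224.0.0 - 92.231.255.255) does not contain 92.233.239.155
Longest matching prefix is /12 -> next hop 168.74.93.61.

168.74.93.61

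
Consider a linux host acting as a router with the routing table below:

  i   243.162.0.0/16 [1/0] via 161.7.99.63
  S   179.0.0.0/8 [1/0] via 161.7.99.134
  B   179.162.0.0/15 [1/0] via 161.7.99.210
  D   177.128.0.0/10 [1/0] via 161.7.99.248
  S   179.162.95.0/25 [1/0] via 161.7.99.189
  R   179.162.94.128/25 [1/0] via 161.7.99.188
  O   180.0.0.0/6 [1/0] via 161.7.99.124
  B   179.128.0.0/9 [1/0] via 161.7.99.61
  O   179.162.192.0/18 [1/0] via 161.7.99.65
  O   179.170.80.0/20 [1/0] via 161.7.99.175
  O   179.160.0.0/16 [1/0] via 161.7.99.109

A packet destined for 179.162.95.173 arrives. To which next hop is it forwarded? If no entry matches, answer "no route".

161.7.99.210

Routes whose prefix contains 179.162.95.173:
  179.0.0.0/8 (179.0.0.0 - 179.255.255.255) -> 161.7.99.134
  179.128.0.0/9 (179.128.0.0 - 179.255.255.255) -> 161.7.99.61
  179.162.0.0/15 (179.162.0.0 - 179.163.255.255) -> 161.7.99.210
More-specific entries that do NOT match:
  179.162.95.0/25 (179.162.95.0 - 179.162.95.127) does not contain 179.162.95.173
  179.162.94.128/25 (179.162.94.128 - 179.162.94.255) does not contain 179.162.95.173
  179.170.80.0/20 (179.170.80.0 - 179.170.95.255) does not contain 179.162.95.173
  179.162.192.0/18 (179.162.192.0 - 179.162.255.255) does not contain 179.162.95.173
  243.162.0.0/16 (243.162.0.0 - 243.162.255.255) does not contain 179.162.95.173
  179.160.0.0/16 (179.160.0.0 - 179.160.255.255) does not contain 179.162.95.173
Longest matching prefix is /15 -> next hop 161.7.99.210.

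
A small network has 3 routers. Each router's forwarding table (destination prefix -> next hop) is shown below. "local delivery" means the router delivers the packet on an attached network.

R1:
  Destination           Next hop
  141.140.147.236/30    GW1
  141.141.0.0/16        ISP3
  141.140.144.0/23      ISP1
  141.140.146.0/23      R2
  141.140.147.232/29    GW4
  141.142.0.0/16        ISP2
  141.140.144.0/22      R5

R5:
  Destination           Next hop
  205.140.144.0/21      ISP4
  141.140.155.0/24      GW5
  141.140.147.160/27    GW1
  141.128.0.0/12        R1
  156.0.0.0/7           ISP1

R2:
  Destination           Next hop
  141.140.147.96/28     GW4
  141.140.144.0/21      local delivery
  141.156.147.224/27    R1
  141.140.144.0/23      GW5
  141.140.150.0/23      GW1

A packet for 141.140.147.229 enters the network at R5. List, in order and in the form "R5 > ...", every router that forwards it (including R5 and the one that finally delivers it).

At R5: longest match for 141.140.147.229 is 141.128.0.0/12 -> R1
At R1: longest match for 141.140.147.229 is 141.140.146.0/23 -> R2
At R2: longest match for 141.140.147.229 is 141.140.144.0/21 -> local delivery

R5 > R1 > R2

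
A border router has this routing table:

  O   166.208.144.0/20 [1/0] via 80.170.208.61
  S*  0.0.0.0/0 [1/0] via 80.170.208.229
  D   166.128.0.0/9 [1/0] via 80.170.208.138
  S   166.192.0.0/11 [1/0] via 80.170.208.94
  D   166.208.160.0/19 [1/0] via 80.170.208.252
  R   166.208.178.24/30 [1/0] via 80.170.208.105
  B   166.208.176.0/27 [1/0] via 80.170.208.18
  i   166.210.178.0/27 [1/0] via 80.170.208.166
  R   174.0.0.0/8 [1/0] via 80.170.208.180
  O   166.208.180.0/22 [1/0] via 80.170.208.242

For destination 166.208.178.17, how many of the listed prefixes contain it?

Prefixes containing 166.208.178.17:
  0.0.0.0/0 (default, matches everything)
  166.128.0.0/9 (166.128.0.0 - 166.255.255.255)
  166.192.0.0/11 (166.192.0.0 - 166.223.255.255)
  166.208.160.0/19 (166.208.160.0 - 166.208.191.255)
Total matching entries: 4.

4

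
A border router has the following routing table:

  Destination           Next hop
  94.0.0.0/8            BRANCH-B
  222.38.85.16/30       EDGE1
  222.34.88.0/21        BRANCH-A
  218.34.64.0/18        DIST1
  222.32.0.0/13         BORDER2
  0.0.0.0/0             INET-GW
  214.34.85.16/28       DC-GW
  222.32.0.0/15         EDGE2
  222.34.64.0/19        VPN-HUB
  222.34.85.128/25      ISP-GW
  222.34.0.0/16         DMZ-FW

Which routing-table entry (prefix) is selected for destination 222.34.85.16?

222.34.64.0/19

Entries matching 222.34.85.16:
  0.0.0.0/0 (default, matches everything)
  222.32.0.0/13 (222.32.0.0 - 222.39.255.255)
  222.34.0.0/16 (222.34.0.0 - 222.34.255.255)
  222.34.64.0/19 (222.34.64.0 - 222.34.95.255)
Most specific is 222.34.64.0/19.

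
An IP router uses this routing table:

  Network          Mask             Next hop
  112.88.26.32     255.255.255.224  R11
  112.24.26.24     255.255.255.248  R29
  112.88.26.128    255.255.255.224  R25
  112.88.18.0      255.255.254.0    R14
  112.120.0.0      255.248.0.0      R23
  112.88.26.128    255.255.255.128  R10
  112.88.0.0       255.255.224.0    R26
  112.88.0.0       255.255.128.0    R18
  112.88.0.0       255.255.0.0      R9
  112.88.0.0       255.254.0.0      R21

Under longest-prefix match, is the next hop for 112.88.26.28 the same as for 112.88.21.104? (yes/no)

112.88.26.28: longest match 112.88.0.0/19 -> R26
112.88.21.104: longest match 112.88.0.0/19 -> R26

yes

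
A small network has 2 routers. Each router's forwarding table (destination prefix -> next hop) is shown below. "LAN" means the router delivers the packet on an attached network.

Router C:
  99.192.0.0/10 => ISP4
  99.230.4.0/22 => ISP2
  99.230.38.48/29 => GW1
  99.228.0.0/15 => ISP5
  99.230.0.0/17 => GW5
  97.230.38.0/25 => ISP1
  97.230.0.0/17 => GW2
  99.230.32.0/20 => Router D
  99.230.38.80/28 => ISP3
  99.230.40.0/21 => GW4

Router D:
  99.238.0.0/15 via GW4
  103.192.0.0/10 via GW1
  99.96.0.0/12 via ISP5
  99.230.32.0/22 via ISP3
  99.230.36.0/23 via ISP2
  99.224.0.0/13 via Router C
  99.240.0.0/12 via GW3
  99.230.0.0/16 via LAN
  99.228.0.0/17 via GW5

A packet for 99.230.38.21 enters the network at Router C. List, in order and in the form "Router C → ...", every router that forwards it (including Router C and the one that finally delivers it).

Router C → Router D

At Router C: longest match for 99.230.38.21 is 99.230.32.0/20 -> Router D
At Router D: longest match for 99.230.38.21 is 99.230.0.0/16 -> LAN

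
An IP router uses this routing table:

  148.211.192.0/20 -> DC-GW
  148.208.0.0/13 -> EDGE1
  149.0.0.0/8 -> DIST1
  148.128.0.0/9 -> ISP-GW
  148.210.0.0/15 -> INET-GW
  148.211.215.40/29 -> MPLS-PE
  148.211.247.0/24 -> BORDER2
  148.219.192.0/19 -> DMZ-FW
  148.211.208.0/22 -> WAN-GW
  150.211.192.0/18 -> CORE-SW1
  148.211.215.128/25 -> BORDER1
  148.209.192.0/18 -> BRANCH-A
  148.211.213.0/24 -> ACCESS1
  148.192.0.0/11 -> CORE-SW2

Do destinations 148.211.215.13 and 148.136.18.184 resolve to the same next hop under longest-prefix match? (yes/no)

no

148.211.215.13: longest match 148.210.0.0/15 -> INET-GW
148.136.18.184: longest match 148.128.0.0/9 -> ISP-GW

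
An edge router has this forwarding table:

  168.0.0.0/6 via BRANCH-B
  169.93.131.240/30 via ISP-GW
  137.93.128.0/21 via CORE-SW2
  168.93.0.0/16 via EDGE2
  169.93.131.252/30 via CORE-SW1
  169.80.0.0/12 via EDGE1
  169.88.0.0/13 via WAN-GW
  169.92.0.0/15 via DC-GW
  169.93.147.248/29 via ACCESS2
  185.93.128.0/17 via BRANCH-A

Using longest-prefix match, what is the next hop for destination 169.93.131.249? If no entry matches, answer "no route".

DC-GW

Routes whose prefix contains 169.93.131.249:
  168.0.0.0/6 (168.0.0.0 - 171.255.255.255) -> BRANCH-B
  169.80.0.0/12 (169.80.0.0 - 169.95.255.255) -> EDGE1
  169.88.0.0/13 (169.88.0.0 - 169.95.255.255) -> WAN-GW
  169.92.0.0/15 (169.92.0.0 - 169.93.255.255) -> DC-GW
More-specific entries that do NOT match:
  169.93.131.240/30 (169.93.131.240 - 169.93.131.243) does not contain 169.93.131.249
  169.93.131.252/30 (169.93.131.252 - 169.93.131.255) does not contain 169.93.131.249
  169.93.147.248/29 (169.93.147.248 - 169.93.147.255) does not contain 169.93.131.249
  137.93.128.0/21 (137.93.128.0 - 137.93.135.255) does not contain 169.93.131.249
  185.93.128.0/17 (185.93.128.0 - 185.93.255.255) does not contain 169.93.131.249
  168.93.0.0/16 (168.93.0.0 - 168.93.255.255) does not contain 169.93.131.249
Longest matching prefix is /15 -> next hop DC-GW.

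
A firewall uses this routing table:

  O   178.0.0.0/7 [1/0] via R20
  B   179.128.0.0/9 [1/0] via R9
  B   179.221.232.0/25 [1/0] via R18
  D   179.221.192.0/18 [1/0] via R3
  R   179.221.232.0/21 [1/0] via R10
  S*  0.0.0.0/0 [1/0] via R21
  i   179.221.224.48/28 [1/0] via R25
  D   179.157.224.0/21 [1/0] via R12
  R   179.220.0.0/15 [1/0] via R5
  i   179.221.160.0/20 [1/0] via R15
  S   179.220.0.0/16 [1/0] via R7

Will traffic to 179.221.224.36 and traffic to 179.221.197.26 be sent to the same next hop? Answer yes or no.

yes

179.221.224.36: longest match 179.221.192.0/18 -> R3
179.221.197.26: longest match 179.221.192.0/18 -> R3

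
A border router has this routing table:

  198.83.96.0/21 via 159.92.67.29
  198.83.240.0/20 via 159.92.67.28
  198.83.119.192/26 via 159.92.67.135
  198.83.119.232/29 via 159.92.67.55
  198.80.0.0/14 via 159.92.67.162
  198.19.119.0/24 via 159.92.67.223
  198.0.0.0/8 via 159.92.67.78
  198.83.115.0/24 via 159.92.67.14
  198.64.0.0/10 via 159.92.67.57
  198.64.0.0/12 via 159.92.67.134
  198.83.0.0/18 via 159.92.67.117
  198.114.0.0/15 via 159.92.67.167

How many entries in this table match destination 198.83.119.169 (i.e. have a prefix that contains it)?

Prefixes containing 198.83.119.169:
  198.0.0.0/8 (198.0.0.0 - 198.255.255.255)
  198.64.0.0/10 (198.64.0.0 - 198.127.255.255)
  198.80.0.0/14 (198.80.0.0 - 198.83.255.255)
Total matching entries: 3.

3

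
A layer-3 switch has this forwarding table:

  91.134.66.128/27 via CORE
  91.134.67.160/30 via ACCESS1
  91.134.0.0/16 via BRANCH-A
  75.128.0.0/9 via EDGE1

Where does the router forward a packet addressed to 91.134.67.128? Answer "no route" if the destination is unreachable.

BRANCH-A

Routes whose prefix contains 91.134.67.128:
  91.134.0.0/16 (91.134.0.0 - 91.134.255.255) -> BRANCH-A
More-specific entries that do NOT match:
  91.134.67.160/30 (91.134.67.160 - 91.134.67.163) does not contain 91.134.67.128
  91.134.66.128/27 (91.134.66.128 - 91.134.66.159) does not contain 91.134.67.128
Longest matching prefix is /16 -> next hop BRANCH-A.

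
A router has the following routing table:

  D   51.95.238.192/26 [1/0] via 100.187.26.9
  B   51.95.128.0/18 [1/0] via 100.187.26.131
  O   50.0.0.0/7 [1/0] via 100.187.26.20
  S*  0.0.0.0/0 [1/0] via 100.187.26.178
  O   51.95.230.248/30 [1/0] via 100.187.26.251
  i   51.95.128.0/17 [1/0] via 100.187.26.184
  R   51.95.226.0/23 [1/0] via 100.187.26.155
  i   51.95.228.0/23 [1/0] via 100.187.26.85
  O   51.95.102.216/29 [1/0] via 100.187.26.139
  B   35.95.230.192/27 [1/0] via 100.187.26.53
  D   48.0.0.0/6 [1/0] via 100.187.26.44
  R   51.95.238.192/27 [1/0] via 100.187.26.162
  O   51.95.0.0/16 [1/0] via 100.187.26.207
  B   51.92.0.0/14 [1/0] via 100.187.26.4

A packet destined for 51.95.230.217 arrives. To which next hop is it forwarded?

100.187.26.184

Routes whose prefix contains 51.95.230.217:
  0.0.0.0/0 (default, matches everything) -> 100.187.26.178
  48.0.0.0/6 (48.0.0.0 - 51.255.255.255) -> 100.187.26.44
  50.0.0.0/7 (50.0.0.0 - 51.255.255.255) -> 100.187.26.20
  51.92.0.0/14 (51.92.0.0 - 51.95.255.255) -> 100.187.26.4
  51.95.0.0/16 (51.95.0.0 - 51.95.255.255) -> 100.187.26.207
  51.95.128.0/17 (51.95.128.0 - 51.95.255.255) -> 100.187.26.184
More-specific entries that do NOT match:
  51.95.230.248/30 (51.95.230.248 - 51.95.230.251) does not contain 51.95.230.217
  51.95.102.216/29 (51.95.102.216 - 51.95.102.223) does not contain 51.95.230.217
  35.95.230.192/27 (35.95.230.192 - 35.95.230.223) does not contain 51.95.230.217
  51.95.238.192/27 (51.95.238.192 - 51.95.238.223) does not contain 51.95.230.217
  51.95.238.192/26 (51.95.238.192 - 51.95.238.255) does not contain 51.95.230.217
  51.95.226.0/23 (51.95.226.0 - 51.95.227.255) does not contain 51.95.230.217
  51.95.228.0/23 (51.95.228.0 - 51.95.229.255) does not contain 51.95.230.217
  51.95.128.0/18 (51.95.128.0 - 51.95.191.255) does not contain 51.95.230.217
Longest matching prefix is /17 -> next hop 100.187.26.184.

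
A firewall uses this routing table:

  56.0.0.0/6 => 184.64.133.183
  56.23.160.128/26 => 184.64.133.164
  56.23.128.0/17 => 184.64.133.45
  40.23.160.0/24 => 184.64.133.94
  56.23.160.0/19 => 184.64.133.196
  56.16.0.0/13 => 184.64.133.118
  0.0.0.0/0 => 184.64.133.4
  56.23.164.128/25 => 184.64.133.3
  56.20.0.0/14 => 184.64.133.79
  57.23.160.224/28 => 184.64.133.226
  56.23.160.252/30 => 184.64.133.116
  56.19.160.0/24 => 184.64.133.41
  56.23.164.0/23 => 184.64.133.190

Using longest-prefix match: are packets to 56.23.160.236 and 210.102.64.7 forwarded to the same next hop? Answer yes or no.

56.23.160.236: longest match 56.23.160.0/19 -> 184.64.133.196
210.102.64.7: longest match 0.0.0.0/0 -> 184.64.133.4

no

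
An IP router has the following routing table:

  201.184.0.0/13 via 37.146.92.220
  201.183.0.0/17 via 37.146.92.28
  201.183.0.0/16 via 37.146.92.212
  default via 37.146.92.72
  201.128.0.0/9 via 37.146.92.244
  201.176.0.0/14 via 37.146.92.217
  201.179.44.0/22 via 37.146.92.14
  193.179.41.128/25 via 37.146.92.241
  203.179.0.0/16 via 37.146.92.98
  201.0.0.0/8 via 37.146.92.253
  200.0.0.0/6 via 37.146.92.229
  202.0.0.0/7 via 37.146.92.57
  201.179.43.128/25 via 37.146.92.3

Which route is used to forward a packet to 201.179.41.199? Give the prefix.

Entries matching 201.179.41.199:
  0.0.0.0/0 (default, matches everything)
  200.0.0.0/6 (200.0.0.0 - 203.255.255.255)
  201.0.0.0/8 (201.0.0.0 - 201.255.255.255)
  201.128.0.0/9 (201.128.0.0 - 201.255.255.255)
  201.176.0.0/14 (201.176.0.0 - 201.179.255.255)
Most specific is 201.176.0.0/14.

201.176.0.0/14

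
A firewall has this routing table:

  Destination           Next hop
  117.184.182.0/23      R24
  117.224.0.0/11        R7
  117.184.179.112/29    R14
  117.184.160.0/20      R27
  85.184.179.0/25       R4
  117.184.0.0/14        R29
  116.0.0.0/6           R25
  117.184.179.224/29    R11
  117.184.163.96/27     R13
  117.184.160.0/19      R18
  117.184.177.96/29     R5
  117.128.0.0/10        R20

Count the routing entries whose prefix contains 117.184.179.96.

4

Prefixes containing 117.184.179.96:
  116.0.0.0/6 (116.0.0.0 - 119.255.255.255)
  117.128.0.0/10 (117.128.0.0 - 117.191.255.255)
  117.184.0.0/14 (117.184.0.0 - 117.187.255.255)
  117.184.160.0/19 (117.184.160.0 - 117.184.191.255)
Total matching entries: 4.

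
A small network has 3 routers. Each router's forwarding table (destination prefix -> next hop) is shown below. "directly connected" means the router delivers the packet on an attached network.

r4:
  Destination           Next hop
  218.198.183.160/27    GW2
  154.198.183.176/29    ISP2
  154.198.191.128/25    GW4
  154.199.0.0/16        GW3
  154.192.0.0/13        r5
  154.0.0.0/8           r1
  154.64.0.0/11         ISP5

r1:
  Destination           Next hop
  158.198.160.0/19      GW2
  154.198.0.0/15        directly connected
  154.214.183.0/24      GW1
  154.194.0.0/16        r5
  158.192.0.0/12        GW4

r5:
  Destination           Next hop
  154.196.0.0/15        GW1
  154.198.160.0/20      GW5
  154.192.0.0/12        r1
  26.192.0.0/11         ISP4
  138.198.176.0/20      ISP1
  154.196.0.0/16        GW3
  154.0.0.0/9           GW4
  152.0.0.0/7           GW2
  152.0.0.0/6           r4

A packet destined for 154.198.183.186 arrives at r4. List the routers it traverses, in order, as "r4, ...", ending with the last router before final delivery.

At r4: longest match for 154.198.183.186 is 154.192.0.0/13 -> r5
At r5: longest match for 154.198.183.186 is 154.192.0.0/12 -> r1
At r1: longest match for 154.198.183.186 is 154.198.0.0/15 -> directly connected

r4, r5, r1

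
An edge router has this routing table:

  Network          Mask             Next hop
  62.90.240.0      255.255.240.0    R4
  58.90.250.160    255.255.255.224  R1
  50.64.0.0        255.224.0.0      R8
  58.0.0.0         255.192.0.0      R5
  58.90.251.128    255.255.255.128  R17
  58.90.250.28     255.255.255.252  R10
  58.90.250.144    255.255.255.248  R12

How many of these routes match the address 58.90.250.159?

No listed prefix contains 58.90.250.159.
Total matching entries: 0.

0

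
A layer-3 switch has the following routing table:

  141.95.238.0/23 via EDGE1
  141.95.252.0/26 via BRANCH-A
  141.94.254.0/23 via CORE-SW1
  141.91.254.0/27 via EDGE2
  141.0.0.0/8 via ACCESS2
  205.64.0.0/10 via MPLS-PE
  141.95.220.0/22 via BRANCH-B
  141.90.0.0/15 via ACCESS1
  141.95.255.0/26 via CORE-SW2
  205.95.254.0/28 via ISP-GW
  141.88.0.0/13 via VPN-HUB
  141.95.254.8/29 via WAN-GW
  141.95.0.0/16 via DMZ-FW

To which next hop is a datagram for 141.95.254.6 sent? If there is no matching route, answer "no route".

DMZ-FW

Routes whose prefix contains 141.95.254.6:
  141.0.0.0/8 (141.0.0.0 - 141.255.255.255) -> ACCESS2
  141.88.0.0/13 (141.88.0.0 - 141.95.255.255) -> VPN-HUB
  141.95.0.0/16 (141.95.0.0 - 141.95.255.255) -> DMZ-FW
More-specific entries that do NOT match:
  141.95.254.8/29 (141.95.254.8 - 141.95.254.15) does not contain 141.95.254.6
  205.95.254.0/28 (205.95.254.0 - 205.95.254.15) does not contain 141.95.254.6
  141.91.254.0/27 (141.91.254.0 - 141.91.254.31) does not contain 141.95.254.6
  141.95.252.0/26 (141.95.252.0 - 141.95.252.63) does not contain 141.95.254.6
  141.95.255.0/26 (141.95.255.0 - 141.95.255.63) does not contain 141.95.254.6
  141.95.238.0/23 (141.95.238.0 - 141.95.239.255) does not contain 141.95.254.6
  141.94.254.0/23 (141.94.254.0 - 141.94.255.255) does not contain 141.95.254.6
  141.95.220.0/22 (141.95.220.0 - 141.95.223.255) does not contain 141.95.254.6
Longest matching prefix is /16 -> next hop DMZ-FW.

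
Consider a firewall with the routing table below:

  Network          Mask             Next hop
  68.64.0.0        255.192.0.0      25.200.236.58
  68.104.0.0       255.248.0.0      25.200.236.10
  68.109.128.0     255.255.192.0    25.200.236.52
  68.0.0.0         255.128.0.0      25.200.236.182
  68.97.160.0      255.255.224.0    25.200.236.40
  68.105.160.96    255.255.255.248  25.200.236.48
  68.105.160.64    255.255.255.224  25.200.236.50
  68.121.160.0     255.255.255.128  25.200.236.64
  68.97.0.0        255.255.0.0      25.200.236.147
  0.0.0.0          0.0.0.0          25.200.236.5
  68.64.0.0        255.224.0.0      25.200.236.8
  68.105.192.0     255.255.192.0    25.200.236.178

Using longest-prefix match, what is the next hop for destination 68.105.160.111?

Routes whose prefix contains 68.105.160.111:
  0.0.0.0/0 (default, matches everything) -> 25.200.236.5
  68.0.0.0/9 (68.0.0.0 - 68.127.255.255) -> 25.200.236.182
  68.64.0.0/10 (68.64.0.0 - 68.127.255.255) -> 25.200.236.58
  68.104.0.0/13 (68.104.0.0 - 68.111.255.255) -> 25.200.236.10
More-specific entries that do NOT match:
  68.105.160.96/29 (68.105.160.96 - 68.105.160.103) does not contain 68.105.160.111
  68.105.160.64/27 (68.105.160.64 - 68.105.160.95) does not contain 68.105.160.111
  68.121.160.0/25 (68.121.160.0 - 68.121.160.127) does not contain 68.105.160.111
  68.97.160.0/19 (68.97.160.0 - 68.97.191.255) does not contain 68.105.160.111
  68.109.128.0/18 (68.109.128.0 - 68.109.191.255) does not contain 68.105.160.111
  68.105.192.0/18 (68.105.192.0 - 68.105.255.255) does not contain 68.105.160.111
  68.97.0.0/16 (68.97.0.0 - 68.97.255.255) does not contain 68.105.160.111
Longest matching prefix is /13 -> next hop 25.200.236.10.

25.200.236.10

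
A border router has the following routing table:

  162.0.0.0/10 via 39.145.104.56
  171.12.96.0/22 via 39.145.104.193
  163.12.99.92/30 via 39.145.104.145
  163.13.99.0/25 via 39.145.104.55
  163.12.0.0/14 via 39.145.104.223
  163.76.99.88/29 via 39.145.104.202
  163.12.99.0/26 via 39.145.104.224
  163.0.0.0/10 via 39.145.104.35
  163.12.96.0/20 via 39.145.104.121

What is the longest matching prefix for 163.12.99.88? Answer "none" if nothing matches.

Entries matching 163.12.99.88:
  163.0.0.0/10 (163.0.0.0 - 163.63.255.255)
  163.12.0.0/14 (163.12.0.0 - 163.15.255.255)
  163.12.96.0/20 (163.12.96.0 - 163.12.111.255)
Most specific is 163.12.96.0/20.

163.12.96.0/20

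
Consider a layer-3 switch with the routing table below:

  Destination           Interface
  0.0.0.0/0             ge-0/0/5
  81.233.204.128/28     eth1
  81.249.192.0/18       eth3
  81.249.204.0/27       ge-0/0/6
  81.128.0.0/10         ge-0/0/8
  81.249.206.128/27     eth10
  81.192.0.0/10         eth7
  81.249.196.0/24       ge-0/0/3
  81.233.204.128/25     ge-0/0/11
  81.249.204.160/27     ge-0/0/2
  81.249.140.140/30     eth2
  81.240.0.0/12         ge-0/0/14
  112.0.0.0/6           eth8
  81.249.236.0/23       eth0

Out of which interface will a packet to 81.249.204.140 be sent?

Routes whose prefix contains 81.249.204.140:
  0.0.0.0/0 (default, matches everything) -> ge-0/0/5
  81.192.0.0/10 (81.192.0.0 - 81.255.255.255) -> eth7
  81.240.0.0/12 (81.240.0.0 - 81.255.255.255) -> ge-0/0/14
  81.249.192.0/18 (81.249.192.0 - 81.249.255.255) -> eth3
More-specific entries that do NOT match:
  81.249.140.140/30 (81.249.140.140 - 81.249.140.143) does not contain 81.249.204.140
  81.233.204.128/28 (81.233.204.128 - 81.233.204.143) does not contain 81.249.204.140
  81.249.204.0/27 (81.249.204.0 - 81.249.204.31) does not contain 81.249.204.140
  81.249.206.128/27 (81.249.206.128 - 81.249.206.159) does not contain 81.249.204.140
  81.249.204.160/27 (81.249.204.160 - 81.249.204.191) does not contain 81.249.204.140
  81.233.204.128/25 (81.233.204.128 - 81.233.204.255) does not contain 81.249.204.140
  81.249.196.0/24 (81.249.196.0 - 81.249.196.255) does not contain 81.249.204.140
  81.249.236.0/23 (81.249.236.0 - 81.249.237.255) does not contain 81.249.204.140
Longest matching prefix is /18 -> interface eth3.

eth3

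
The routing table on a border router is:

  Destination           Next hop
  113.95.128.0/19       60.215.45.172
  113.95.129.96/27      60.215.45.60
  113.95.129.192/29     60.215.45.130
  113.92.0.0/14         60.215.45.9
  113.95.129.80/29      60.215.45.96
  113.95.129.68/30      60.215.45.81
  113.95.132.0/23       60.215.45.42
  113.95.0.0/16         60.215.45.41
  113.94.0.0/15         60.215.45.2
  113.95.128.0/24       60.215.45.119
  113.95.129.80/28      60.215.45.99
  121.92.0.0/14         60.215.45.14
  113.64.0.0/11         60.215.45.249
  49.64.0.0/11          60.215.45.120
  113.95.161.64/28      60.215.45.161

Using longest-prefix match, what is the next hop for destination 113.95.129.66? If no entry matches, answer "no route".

Routes whose prefix contains 113.95.129.66:
  113.64.0.0/11 (113.64.0.0 - 113.95.255.255) -> 60.215.45.249
  113.92.0.0/14 (113.92.0.0 - 113.95.255.255) -> 60.215.45.9
  113.94.0.0/15 (113.94.0.0 - 113.95.255.255) -> 60.215.45.2
  113.95.0.0/16 (113.95.0.0 - 113.95.255.255) -> 60.215.45.41
  113.95.128.0/19 (113.95.128.0 - 113.95.159.255) -> 60.215.45.172
More-specific entries that do NOT match:
  113.95.129.68/30 (113.95.129.68 - 113.95.129.71) does not contain 113.95.129.66
  113.95.129.192/29 (113.95.129.192 - 113.95.129.199) does not contain 113.95.129.66
  113.95.129.80/29 (113.95.129.80 - 113.95.129.87) does not contain 113.95.129.66
  113.95.129.80/28 (113.95.129.80 - 113.95.129.95) does not contain 113.95.129.66
  113.95.161.64/28 (113.95.161.64 - 113.95.161.79) does not contain 113.95.129.66
  113.95.129.96/27 (113.95.129.96 - 113.95.129.127) does not contain 113.95.129.66
  113.95.128.0/24 (113.95.128.0 - 113.95.128.255) does not contain 113.95.129.66
  113.95.132.0/23 (113.95.132.0 - 113.95.133.255) does not contain 113.95.129.66
Longest matching prefix is /19 -> next hop 60.215.45.172.

60.215.45.172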